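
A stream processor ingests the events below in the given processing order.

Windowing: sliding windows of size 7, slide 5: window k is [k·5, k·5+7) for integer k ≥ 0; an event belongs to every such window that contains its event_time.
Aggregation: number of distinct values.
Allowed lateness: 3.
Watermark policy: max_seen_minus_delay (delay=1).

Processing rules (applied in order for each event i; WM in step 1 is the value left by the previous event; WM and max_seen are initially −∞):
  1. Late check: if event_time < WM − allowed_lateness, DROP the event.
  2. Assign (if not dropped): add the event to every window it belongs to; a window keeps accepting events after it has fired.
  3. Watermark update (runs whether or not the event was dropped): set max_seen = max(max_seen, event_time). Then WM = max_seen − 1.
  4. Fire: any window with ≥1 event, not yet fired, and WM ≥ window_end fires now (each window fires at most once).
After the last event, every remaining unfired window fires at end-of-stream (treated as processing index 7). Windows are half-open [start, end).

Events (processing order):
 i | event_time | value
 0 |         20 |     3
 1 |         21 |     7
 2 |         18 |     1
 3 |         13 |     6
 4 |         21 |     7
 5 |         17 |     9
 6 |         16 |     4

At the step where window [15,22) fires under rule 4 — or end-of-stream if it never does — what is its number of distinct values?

i=0 t=20 v=3: → [20,27),[15,22); WM=19
i=1 t=21 v=7: → [20,27),[15,22); WM=20
i=2 t=18 v=1: → [15,22); WM=20
i=3 t=13 v=6: DROP (t<20-3); WM=20
i=4 t=21 v=7: → [20,27),[15,22); WM=20
i=5 t=17 v=9: → [15,22); WM=20
i=6 t=16 v=4: DROP (t<20-3); WM=20

4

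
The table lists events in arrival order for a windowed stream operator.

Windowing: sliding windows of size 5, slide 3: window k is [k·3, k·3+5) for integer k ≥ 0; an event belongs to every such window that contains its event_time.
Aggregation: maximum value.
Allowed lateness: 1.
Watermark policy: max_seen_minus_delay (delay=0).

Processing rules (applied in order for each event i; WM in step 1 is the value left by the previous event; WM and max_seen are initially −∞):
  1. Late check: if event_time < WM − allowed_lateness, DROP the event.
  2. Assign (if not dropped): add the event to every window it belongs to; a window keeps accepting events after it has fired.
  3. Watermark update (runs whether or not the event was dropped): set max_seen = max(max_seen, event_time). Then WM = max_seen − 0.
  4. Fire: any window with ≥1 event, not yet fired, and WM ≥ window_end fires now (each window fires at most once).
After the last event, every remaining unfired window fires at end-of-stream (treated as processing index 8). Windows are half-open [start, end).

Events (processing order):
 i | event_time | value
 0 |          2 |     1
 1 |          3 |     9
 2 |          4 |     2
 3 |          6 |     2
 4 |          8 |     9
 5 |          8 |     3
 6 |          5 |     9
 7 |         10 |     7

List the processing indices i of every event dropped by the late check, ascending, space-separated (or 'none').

6

i=0 t=2 v=1: → [0,5); WM=2
i=1 t=3 v=9: → [3,8),[0,5); WM=3
i=2 t=4 v=2: → [3,8),[0,5); WM=4
i=3 t=6 v=2: → [6,11),[3,8); WM=6; [0,5) fires=9
i=4 t=8 v=9: → [6,11); WM=8; [3,8) fires=9
i=5 t=8 v=3: → [6,11); WM=8
i=6 t=5 v=9: DROP (t<8-1); WM=8
i=7 t=10 v=7: → [9,14),[6,11); WM=10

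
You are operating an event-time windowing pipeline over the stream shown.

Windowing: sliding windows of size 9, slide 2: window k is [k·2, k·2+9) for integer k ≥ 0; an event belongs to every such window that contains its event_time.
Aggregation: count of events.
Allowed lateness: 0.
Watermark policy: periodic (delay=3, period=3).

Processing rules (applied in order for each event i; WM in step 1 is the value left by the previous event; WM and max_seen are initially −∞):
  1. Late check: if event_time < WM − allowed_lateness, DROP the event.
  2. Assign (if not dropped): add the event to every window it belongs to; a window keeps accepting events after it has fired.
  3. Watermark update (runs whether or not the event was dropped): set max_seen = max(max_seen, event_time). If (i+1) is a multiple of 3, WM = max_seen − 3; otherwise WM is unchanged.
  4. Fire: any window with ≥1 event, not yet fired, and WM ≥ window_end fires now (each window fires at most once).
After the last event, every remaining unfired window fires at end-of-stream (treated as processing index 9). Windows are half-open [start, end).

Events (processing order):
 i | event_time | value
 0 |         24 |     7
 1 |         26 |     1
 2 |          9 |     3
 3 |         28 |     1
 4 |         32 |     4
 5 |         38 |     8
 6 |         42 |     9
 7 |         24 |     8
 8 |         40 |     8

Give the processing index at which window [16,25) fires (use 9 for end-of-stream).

i=0 t=24 v=7: → [24,33),[22,31),[20,29),[18,27),[16,25); WM=−∞
i=1 t=26 v=1: → [26,35),[24,33),[22,31),[20,29),[18,27); WM=−∞
i=2 t=9 v=3: → [8,17),[6,15),[4,13),[2,11); WM=23; [2,11) fires=1 [4,13) fires=1 [6,15) fires=1 [8,17) fires=1
i=3 t=28 v=1: → [28,37),[26,35),[24,33),[22,31),[20,29); WM=23
i=4 t=32 v=4: → [32,41),[30,39),[28,37),[26,35),[24,33); WM=23
i=5 t=38 v=8: → [38,47),[36,45),[34,43),[32,41),[30,39); WM=35; [16,25) fires=1 [18,27) fires=2 [20,29) fires=3 [22,31) fires=3 [24,33) fires=4 [26,35) fires=3
i=6 t=42 v=9: → [42,51),[40,49),[38,47),[36,45),[34,43); WM=35
i=7 t=24 v=8: DROP (t<35-0); WM=35
i=8 t=40 v=8: → [40,49),[38,47),[36,45),[34,43),[32,41); WM=39; [28,37) fires=2 [30,39) fires=2

5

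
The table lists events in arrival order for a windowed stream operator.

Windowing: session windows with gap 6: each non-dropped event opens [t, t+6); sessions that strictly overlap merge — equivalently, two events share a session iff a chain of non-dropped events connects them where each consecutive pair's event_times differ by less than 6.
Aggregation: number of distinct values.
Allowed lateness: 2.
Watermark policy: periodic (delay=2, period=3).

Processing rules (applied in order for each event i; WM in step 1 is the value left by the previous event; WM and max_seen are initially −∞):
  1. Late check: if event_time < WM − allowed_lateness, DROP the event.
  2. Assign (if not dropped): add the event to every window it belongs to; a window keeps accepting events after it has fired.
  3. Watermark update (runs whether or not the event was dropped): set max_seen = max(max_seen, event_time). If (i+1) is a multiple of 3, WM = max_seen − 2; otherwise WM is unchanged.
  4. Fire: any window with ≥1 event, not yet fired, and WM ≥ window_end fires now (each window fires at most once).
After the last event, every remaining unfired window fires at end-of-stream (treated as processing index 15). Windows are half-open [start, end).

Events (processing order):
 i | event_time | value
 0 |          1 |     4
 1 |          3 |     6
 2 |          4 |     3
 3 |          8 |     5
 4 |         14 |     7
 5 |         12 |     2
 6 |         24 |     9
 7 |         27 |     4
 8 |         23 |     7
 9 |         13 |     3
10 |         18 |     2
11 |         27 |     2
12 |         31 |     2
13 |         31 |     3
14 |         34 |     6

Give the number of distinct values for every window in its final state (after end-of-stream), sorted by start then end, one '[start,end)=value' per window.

i=0 t=1 v=4: → [1,7); WM=−∞
i=1 t=3 v=6: → [1,9); WM=−∞
i=2 t=4 v=3: → [1,10); WM=2
i=3 t=8 v=5: → [1,14); WM=2
i=4 t=14 v=7: → [14,20); WM=2
i=5 t=12 v=2: → [1,20); WM=12
i=6 t=24 v=9: → [24,30); WM=12
i=7 t=27 v=4: → [24,33); WM=12
i=8 t=23 v=7: → [23,33); WM=25
i=9 t=13 v=3: DROP (t<25-2); WM=25
i=10 t=18 v=2: DROP (t<25-2); WM=25
i=11 t=27 v=2: → [23,33); WM=25
i=12 t=31 v=2: → [23,37); WM=25
i=13 t=31 v=3: → [23,37); WM=25
i=14 t=34 v=6: → [23,40); WM=32

[1,20)=6 [23,40)=6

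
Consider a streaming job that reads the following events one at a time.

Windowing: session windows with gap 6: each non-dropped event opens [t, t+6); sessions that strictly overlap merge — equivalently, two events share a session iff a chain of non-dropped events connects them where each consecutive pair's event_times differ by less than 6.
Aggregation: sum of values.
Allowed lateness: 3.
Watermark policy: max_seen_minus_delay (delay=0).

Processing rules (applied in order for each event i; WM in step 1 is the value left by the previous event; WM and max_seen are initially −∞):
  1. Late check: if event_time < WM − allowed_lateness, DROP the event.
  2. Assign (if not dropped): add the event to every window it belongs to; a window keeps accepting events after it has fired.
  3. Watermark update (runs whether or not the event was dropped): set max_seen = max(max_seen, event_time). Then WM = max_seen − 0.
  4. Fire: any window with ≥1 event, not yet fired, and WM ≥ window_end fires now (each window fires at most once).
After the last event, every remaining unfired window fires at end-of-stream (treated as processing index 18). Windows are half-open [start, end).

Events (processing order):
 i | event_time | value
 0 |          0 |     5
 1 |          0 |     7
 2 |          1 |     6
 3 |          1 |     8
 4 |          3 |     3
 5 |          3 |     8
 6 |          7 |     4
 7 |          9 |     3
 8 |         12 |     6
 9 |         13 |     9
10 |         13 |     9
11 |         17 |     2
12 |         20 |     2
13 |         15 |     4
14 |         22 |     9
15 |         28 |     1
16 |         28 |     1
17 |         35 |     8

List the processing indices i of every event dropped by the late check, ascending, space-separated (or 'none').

i=0 t=0 v=5: → [0,6); WM=0
i=1 t=0 v=7: → [0,6); WM=0
i=2 t=1 v=6: → [0,7); WM=1
i=3 t=1 v=8: → [0,7); WM=1
i=4 t=3 v=3: → [0,9); WM=3
i=5 t=3 v=8: → [0,9); WM=3
i=6 t=7 v=4: → [0,13); WM=7
i=7 t=9 v=3: → [0,15); WM=9
i=8 t=12 v=6: → [0,18); WM=12
i=9 t=13 v=9: → [0,19); WM=13
i=10 t=13 v=9: → [0,19); WM=13
i=11 t=17 v=2: → [0,23); WM=17
i=12 t=20 v=2: → [0,26); WM=20
i=13 t=15 v=4: DROP (t<20-3); WM=20
i=14 t=22 v=9: → [0,28); WM=22
i=15 t=28 v=1: → [28,34); WM=28
i=16 t=28 v=1: → [28,34); WM=28
i=17 t=35 v=8: → [35,41); WM=35

13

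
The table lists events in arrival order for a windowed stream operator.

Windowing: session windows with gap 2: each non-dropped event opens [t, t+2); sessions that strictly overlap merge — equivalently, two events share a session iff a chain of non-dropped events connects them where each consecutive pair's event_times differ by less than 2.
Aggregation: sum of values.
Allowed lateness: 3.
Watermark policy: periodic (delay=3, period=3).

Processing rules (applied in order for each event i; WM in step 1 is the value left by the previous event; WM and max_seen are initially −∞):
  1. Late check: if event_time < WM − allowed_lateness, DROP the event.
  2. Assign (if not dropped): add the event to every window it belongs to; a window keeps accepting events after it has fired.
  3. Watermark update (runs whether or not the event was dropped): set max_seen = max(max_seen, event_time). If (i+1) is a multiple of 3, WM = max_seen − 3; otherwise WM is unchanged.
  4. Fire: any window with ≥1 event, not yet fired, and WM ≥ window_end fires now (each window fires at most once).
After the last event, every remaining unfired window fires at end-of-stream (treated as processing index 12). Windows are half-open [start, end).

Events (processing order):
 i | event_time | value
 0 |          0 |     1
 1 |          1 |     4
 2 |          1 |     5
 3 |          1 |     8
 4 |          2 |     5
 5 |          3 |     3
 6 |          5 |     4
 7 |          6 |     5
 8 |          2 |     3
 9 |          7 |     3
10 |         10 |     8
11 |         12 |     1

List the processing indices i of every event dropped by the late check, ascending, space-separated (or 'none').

i=0 t=0 v=1: → [0,2); WM=−∞
i=1 t=1 v=4: → [0,3); WM=−∞
i=2 t=1 v=5: → [0,3); WM=-2
i=3 t=1 v=8: → [0,3); WM=-2
i=4 t=2 v=5: → [0,4); WM=-2
i=5 t=3 v=3: → [0,5); WM=0
i=6 t=5 v=4: → [5,7); WM=0
i=7 t=6 v=5: → [5,8); WM=0
i=8 t=2 v=3: → [0,5); WM=3
i=9 t=7 v=3: → [5,9); WM=3
i=10 t=10 v=8: → [10,12); WM=3
i=11 t=12 v=1: → [12,14); WM=9

none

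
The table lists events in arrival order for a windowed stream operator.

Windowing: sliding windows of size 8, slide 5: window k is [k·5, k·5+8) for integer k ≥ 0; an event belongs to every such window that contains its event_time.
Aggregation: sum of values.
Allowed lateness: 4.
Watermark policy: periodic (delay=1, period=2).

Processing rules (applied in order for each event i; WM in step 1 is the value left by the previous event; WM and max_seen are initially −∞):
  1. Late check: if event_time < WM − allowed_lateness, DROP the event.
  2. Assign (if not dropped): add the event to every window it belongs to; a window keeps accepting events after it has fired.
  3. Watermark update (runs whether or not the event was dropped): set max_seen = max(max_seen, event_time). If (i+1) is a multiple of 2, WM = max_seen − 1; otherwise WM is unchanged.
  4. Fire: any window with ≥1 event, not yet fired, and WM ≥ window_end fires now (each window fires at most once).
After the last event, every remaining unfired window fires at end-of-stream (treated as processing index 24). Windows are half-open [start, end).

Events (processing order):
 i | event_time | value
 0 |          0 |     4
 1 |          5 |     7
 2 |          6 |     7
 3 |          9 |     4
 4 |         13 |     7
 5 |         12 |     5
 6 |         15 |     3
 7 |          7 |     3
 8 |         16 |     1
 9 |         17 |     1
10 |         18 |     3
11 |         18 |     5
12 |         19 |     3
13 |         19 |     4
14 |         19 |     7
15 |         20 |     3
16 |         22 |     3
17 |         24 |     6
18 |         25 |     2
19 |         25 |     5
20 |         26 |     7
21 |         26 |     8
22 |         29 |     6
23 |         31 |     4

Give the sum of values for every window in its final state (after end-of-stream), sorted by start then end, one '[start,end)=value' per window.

i=0 t=0 v=4: → [0,8); WM=−∞
i=1 t=5 v=7: → [5,13),[0,8); WM=4
i=2 t=6 v=7: → [5,13),[0,8); WM=4
i=3 t=9 v=4: → [5,13); WM=8; [0,8) fires=18
i=4 t=13 v=7: → [10,18); WM=8
i=5 t=12 v=5: → [10,18),[5,13); WM=12
i=6 t=15 v=3: → [15,23),[10,18); WM=12
i=7 t=7 v=3: DROP (t<12-4); WM=14; [5,13) fires=23
i=8 t=16 v=1: → [15,23),[10,18); WM=14
i=9 t=17 v=1: → [15,23),[10,18); WM=16
i=10 t=18 v=3: → [15,23); WM=16
i=11 t=18 v=5: → [15,23); WM=17
i=12 t=19 v=3: → [15,23); WM=17
i=13 t=19 v=4: → [15,23); WM=18; [10,18) fires=17
i=14 t=19 v=7: → [15,23); WM=18
i=15 t=20 v=3: → [20,28),[15,23); WM=19
i=16 t=22 v=3: → [20,28),[15,23); WM=19
i=17 t=24 v=6: → [20,28); WM=23; [15,23) fires=33
i=18 t=25 v=2: → [25,33),[20,28); WM=23
i=19 t=25 v=5: → [25,33),[20,28); WM=24
i=20 t=26 v=7: → [25,33),[20,28); WM=24
i=21 t=26 v=8: → [25,33),[20,28); WM=25
i=22 t=29 v=6: → [25,33); WM=25
i=23 t=31 v=4: → [30,38),[25,33); WM=30; [20,28) fires=34

[0,8)=18 [5,13)=23 [10,18)=17 [15,23)=33 [20,28)=34 [25,33)=32 [30,38)=4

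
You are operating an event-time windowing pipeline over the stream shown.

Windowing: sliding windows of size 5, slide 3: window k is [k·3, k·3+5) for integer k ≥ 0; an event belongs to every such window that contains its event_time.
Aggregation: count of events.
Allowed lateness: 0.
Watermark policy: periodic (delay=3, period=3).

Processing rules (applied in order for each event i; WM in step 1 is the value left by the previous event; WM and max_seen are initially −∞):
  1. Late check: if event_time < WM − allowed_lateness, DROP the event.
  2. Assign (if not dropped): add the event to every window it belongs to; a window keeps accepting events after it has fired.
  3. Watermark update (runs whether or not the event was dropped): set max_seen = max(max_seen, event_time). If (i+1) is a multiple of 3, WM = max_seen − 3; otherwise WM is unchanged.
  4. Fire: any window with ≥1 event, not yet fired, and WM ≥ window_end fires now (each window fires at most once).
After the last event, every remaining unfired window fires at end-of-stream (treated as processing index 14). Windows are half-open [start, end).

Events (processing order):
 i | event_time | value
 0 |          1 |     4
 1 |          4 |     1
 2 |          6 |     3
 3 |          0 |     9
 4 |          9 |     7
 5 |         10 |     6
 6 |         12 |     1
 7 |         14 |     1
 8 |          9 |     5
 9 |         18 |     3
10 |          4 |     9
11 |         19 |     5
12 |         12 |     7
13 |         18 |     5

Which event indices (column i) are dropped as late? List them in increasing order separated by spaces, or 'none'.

i=0 t=1 v=4: → [0,5); WM=−∞
i=1 t=4 v=1: → [3,8),[0,5); WM=−∞
i=2 t=6 v=3: → [6,11),[3,8); WM=3
i=3 t=0 v=9: DROP (t<3-0); WM=3
i=4 t=9 v=7: → [9,14),[6,11); WM=3
i=5 t=10 v=6: → [9,14),[6,11); WM=7; [0,5) fires=2
i=6 t=12 v=1: → [12,17),[9,14); WM=7
i=7 t=14 v=1: → [12,17); WM=7
i=8 t=9 v=5: → [9,14),[6,11); WM=11; [3,8) fires=2 [6,11) fires=4
i=9 t=18 v=3: → [18,23),[15,20); WM=11
i=10 t=4 v=9: DROP (t<11-0); WM=11
i=11 t=19 v=5: → [18,23),[15,20); WM=16; [9,14) fires=4
i=12 t=12 v=7: DROP (t<16-0); WM=16
i=13 t=18 v=5: → [18,23),[15,20); WM=16

3 10 12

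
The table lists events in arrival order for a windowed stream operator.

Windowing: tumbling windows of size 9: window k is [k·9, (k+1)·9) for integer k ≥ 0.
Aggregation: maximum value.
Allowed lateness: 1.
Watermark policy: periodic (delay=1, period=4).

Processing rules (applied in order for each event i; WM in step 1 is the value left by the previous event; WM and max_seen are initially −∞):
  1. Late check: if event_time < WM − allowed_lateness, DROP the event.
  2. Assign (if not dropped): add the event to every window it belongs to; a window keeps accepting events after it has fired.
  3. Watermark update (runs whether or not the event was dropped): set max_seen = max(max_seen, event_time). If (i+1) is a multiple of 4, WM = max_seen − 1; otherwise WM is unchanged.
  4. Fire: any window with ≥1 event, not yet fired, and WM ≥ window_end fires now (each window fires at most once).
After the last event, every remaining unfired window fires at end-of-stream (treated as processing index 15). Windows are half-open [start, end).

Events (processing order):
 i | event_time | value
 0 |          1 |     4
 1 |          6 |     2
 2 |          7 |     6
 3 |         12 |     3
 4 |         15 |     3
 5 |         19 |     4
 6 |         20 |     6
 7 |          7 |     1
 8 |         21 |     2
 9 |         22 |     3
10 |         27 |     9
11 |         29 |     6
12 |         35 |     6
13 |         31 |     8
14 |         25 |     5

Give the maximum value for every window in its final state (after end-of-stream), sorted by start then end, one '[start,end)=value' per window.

i=0 t=1 v=4: → [0,9); WM=−∞
i=1 t=6 v=2: → [0,9); WM=−∞
i=2 t=7 v=6: → [0,9); WM=−∞
i=3 t=12 v=3: → [9,18); WM=11; [0,9) fires=6
i=4 t=15 v=3: → [9,18); WM=11
i=5 t=19 v=4: → [18,27); WM=11
i=6 t=20 v=6: → [18,27); WM=11
i=7 t=7 v=1: DROP (t<11-1); WM=19; [9,18) fires=3
i=8 t=21 v=2: → [18,27); WM=19
i=9 t=22 v=3: → [18,27); WM=19
i=10 t=27 v=9: → [27,36); WM=19
i=11 t=29 v=6: → [27,36); WM=28; [18,27) fires=6
i=12 t=35 v=6: → [27,36); WM=28
i=13 t=31 v=8: → [27,36); WM=28
i=14 t=25 v=5: DROP (t<28-1); WM=28

[0,9)=6 [9,18)=3 [18,27)=6 [27,36)=9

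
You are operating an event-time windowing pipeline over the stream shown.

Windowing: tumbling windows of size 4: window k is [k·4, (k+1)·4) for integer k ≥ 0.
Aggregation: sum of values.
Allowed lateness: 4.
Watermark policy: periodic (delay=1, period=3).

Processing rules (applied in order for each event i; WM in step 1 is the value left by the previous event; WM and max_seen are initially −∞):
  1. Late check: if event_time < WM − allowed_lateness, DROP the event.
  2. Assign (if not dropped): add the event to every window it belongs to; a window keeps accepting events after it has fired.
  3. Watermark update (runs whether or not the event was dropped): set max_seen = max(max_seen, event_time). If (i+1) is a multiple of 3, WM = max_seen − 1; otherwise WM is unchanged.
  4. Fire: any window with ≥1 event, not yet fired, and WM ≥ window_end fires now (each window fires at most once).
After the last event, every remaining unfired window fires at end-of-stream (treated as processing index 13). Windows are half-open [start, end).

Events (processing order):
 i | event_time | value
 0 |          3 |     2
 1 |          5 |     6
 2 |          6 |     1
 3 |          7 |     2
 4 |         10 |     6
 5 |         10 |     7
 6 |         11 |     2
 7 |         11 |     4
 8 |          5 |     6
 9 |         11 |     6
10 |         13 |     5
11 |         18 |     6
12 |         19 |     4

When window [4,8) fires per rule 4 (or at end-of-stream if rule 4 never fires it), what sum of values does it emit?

9

i=0 t=3 v=2: → [0,4); WM=−∞
i=1 t=5 v=6: → [4,8); WM=−∞
i=2 t=6 v=1: → [4,8); WM=5; [0,4) fires=2
i=3 t=7 v=2: → [4,8); WM=5
i=4 t=10 v=6: → [8,12); WM=5
i=5 t=10 v=7: → [8,12); WM=9; [4,8) fires=9
i=6 t=11 v=2: → [8,12); WM=9
i=7 t=11 v=4: → [8,12); WM=9
i=8 t=5 v=6: → [4,8); WM=10
i=9 t=11 v=6: → [8,12); WM=10
i=10 t=13 v=5: → [12,16); WM=10
i=11 t=18 v=6: → [16,20); WM=17; [8,12) fires=25 [12,16) fires=5
i=12 t=19 v=4: → [16,20); WM=17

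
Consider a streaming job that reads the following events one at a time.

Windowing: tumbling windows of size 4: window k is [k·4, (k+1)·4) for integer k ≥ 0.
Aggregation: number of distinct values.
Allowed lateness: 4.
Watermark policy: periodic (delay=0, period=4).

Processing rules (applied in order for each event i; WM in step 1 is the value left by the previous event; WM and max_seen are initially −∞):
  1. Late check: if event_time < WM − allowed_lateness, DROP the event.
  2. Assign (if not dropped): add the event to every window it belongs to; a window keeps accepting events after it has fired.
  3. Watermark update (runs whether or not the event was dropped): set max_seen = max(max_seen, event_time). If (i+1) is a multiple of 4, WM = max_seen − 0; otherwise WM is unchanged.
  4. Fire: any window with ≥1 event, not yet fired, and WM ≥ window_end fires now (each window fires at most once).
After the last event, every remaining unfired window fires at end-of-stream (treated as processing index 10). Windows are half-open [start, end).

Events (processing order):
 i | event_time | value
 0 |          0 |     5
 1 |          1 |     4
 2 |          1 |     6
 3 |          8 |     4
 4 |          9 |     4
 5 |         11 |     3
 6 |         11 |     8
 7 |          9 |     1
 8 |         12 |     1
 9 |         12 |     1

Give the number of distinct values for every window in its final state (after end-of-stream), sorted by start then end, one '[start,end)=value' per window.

i=0 t=0 v=5: → [0,4); WM=−∞
i=1 t=1 v=4: → [0,4); WM=−∞
i=2 t=1 v=6: → [0,4); WM=−∞
i=3 t=8 v=4: → [8,12); WM=8; [0,4) fires=3
i=4 t=9 v=4: → [8,12); WM=8
i=5 t=11 v=3: → [8,12); WM=8
i=6 t=11 v=8: → [8,12); WM=8
i=7 t=9 v=1: → [8,12); WM=11
i=8 t=12 v=1: → [12,16); WM=11
i=9 t=12 v=1: → [12,16); WM=11

[0,4)=3 [8,12)=4 [12,16)=1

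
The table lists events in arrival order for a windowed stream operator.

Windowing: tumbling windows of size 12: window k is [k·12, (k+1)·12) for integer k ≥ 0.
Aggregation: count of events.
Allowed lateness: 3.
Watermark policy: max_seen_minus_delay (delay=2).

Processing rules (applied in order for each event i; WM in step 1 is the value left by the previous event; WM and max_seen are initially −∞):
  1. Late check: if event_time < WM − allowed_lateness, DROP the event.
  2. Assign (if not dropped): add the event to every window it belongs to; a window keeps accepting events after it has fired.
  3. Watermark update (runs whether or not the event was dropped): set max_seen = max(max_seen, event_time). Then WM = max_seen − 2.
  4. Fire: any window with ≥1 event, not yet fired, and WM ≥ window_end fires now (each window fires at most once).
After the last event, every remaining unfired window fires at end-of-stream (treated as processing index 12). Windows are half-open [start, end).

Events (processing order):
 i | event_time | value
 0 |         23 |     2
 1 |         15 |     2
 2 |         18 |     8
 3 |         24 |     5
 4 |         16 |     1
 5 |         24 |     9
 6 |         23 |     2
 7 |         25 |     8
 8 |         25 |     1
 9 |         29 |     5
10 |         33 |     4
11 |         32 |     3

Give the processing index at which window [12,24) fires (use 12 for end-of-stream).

i=0 t=23 v=2: → [12,24); WM=21
i=1 t=15 v=2: DROP (t<21-3); WM=21
i=2 t=18 v=8: → [12,24); WM=21
i=3 t=24 v=5: → [24,36); WM=22
i=4 t=16 v=1: DROP (t<22-3); WM=22
i=5 t=24 v=9: → [24,36); WM=22
i=6 t=23 v=2: → [12,24); WM=22
i=7 t=25 v=8: → [24,36); WM=23
i=8 t=25 v=1: → [24,36); WM=23
i=9 t=29 v=5: → [24,36); WM=27; [12,24) fires=3
i=10 t=33 v=4: → [24,36); WM=31
i=11 t=32 v=3: → [24,36); WM=31

9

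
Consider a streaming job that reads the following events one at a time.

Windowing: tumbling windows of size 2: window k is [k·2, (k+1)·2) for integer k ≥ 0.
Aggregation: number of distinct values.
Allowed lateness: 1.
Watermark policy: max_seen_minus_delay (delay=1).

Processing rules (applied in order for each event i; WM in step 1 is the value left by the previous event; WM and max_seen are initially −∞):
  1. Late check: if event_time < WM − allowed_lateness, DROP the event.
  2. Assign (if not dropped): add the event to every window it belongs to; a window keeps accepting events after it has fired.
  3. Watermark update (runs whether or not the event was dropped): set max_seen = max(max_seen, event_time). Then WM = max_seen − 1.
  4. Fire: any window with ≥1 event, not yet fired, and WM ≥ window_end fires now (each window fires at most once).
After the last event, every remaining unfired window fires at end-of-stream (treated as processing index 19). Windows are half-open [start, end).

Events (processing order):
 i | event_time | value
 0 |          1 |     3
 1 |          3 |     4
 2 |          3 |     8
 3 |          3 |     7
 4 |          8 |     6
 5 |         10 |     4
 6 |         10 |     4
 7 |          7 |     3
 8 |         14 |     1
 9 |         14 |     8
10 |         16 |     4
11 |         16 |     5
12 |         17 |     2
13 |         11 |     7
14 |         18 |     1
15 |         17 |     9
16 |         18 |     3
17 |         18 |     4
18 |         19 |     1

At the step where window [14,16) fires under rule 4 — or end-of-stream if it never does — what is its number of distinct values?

i=0 t=1 v=3: → [0,2); WM=0
i=1 t=3 v=4: → [2,4); WM=2; [0,2) fires=1
i=2 t=3 v=8: → [2,4); WM=2
i=3 t=3 v=7: → [2,4); WM=2
i=4 t=8 v=6: → [8,10); WM=7; [2,4) fires=3
i=5 t=10 v=4: → [10,12); WM=9
i=6 t=10 v=4: → [10,12); WM=9
i=7 t=7 v=3: DROP (t<9-1); WM=9
i=8 t=14 v=1: → [14,16); WM=13; [8,10) fires=1 [10,12) fires=1
i=9 t=14 v=8: → [14,16); WM=13
i=10 t=16 v=4: → [16,18); WM=15
i=11 t=16 v=5: → [16,18); WM=15
i=12 t=17 v=2: → [16,18); WM=16; [14,16) fires=2
i=13 t=11 v=7: DROP (t<16-1); WM=16
i=14 t=18 v=1: → [18,20); WM=17
i=15 t=17 v=9: → [16,18); WM=17
i=16 t=18 v=3: → [18,20); WM=17
i=17 t=18 v=4: → [18,20); WM=17
i=18 t=19 v=1: → [18,20); WM=18; [16,18) fires=4

2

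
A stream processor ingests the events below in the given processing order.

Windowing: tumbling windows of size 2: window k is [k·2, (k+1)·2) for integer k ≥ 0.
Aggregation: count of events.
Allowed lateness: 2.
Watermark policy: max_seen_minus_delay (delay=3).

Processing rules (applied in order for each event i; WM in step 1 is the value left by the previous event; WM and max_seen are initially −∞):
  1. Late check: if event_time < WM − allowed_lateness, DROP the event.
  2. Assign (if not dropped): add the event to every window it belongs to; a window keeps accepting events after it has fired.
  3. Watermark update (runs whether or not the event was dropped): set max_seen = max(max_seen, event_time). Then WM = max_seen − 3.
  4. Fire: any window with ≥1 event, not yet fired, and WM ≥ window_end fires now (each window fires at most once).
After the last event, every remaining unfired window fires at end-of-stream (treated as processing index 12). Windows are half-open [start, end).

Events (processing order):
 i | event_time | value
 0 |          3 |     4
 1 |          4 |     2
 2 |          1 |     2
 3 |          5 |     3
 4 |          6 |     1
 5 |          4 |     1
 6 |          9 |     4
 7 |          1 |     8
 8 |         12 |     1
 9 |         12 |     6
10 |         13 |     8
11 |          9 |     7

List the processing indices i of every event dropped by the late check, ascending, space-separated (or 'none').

7

i=0 t=3 v=4: → [2,4); WM=0
i=1 t=4 v=2: → [4,6); WM=1
i=2 t=1 v=2: → [0,2); WM=1
i=3 t=5 v=3: → [4,6); WM=2; [0,2) fires=1
i=4 t=6 v=1: → [6,8); WM=3
i=5 t=4 v=1: → [4,6); WM=3
i=6 t=9 v=4: → [8,10); WM=6; [2,4) fires=1 [4,6) fires=3
i=7 t=1 v=8: DROP (t<6-2); WM=6
i=8 t=12 v=1: → [12,14); WM=9; [6,8) fires=1
i=9 t=12 v=6: → [12,14); WM=9
i=10 t=13 v=8: → [12,14); WM=10; [8,10) fires=1
i=11 t=9 v=7: → [8,10); WM=10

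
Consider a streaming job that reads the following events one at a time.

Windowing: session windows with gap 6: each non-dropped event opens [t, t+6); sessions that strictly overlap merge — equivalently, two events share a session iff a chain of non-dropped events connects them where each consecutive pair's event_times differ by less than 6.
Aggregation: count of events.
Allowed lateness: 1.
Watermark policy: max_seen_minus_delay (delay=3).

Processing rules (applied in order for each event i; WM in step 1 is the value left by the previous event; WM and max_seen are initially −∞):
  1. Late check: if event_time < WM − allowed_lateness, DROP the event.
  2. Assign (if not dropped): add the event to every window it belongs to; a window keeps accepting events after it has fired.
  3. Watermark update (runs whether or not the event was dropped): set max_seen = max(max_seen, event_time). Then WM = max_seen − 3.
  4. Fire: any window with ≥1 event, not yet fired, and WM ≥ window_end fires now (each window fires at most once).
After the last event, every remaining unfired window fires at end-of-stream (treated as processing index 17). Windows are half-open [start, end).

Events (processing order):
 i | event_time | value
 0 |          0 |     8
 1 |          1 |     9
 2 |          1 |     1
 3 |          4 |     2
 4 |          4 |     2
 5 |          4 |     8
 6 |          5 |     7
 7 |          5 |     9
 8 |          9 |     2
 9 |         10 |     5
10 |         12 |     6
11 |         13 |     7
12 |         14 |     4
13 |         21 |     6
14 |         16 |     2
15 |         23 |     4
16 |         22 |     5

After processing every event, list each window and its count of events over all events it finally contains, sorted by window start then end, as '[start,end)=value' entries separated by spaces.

[0,20)=13 [21,29)=3

i=0 t=0 v=8: → [0,6); WM=-3
i=1 t=1 v=9: → [0,7); WM=-2
i=2 t=1 v=1: → [0,7); WM=-2
i=3 t=4 v=2: → [0,10); WM=1
i=4 t=4 v=2: → [0,10); WM=1
i=5 t=4 v=8: → [0,10); WM=1
i=6 t=5 v=7: → [0,11); WM=2
i=7 t=5 v=9: → [0,11); WM=2
i=8 t=9 v=2: → [0,15); WM=6
i=9 t=10 v=5: → [0,16); WM=7
i=10 t=12 v=6: → [0,18); WM=9
i=11 t=13 v=7: → [0,19); WM=10
i=12 t=14 v=4: → [0,20); WM=11
i=13 t=21 v=6: → [21,27); WM=18
i=14 t=16 v=2: DROP (t<18-1); WM=18
i=15 t=23 v=4: → [21,29); WM=20
i=16 t=22 v=5: → [21,29); WM=20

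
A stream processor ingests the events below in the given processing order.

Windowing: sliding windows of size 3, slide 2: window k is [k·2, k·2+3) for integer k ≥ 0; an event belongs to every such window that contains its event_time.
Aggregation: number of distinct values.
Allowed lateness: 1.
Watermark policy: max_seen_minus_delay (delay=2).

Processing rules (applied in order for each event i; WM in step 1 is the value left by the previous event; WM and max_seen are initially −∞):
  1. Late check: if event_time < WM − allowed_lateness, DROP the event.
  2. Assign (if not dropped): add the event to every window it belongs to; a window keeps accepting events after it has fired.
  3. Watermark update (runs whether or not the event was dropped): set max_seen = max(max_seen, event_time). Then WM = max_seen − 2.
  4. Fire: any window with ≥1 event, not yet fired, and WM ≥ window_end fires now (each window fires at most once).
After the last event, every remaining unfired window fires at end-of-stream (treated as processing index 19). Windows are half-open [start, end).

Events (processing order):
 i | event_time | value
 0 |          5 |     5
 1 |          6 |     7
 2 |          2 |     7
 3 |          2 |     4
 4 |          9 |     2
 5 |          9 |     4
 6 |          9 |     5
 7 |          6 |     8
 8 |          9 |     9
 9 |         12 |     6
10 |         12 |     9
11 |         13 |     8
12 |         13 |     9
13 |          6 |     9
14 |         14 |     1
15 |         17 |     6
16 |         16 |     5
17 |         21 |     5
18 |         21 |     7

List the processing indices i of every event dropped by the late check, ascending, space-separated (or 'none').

2 3 13

i=0 t=5 v=5: → [4,7); WM=3
i=1 t=6 v=7: → [6,9),[4,7); WM=4
i=2 t=2 v=7: DROP (t<4-1); WM=4
i=3 t=2 v=4: DROP (t<4-1); WM=4
i=4 t=9 v=2: → [8,11); WM=7; [4,7) fires=2
i=5 t=9 v=4: → [8,11); WM=7
i=6 t=9 v=5: → [8,11); WM=7
i=7 t=6 v=8: → [6,9),[4,7); WM=7
i=8 t=9 v=9: → [8,11); WM=7
i=9 t=12 v=6: → [12,15),[10,13); WM=10; [6,9) fires=2
i=10 t=12 v=9: → [12,15),[10,13); WM=10
i=11 t=13 v=8: → [12,15); WM=11; [8,11) fires=4
i=12 t=13 v=9: → [12,15); WM=11
i=13 t=6 v=9: DROP (t<11-1); WM=11
i=14 t=14 v=1: → [14,17),[12,15); WM=12
i=15 t=17 v=6: → [16,19); WM=15; [10,13) fires=2 [12,15) fires=4
i=16 t=16 v=5: → [16,19),[14,17); WM=15
i=17 t=21 v=5: → [20,23); WM=19; [14,17) fires=2 [16,19) fires=2
i=18 t=21 v=7: → [20,23); WM=19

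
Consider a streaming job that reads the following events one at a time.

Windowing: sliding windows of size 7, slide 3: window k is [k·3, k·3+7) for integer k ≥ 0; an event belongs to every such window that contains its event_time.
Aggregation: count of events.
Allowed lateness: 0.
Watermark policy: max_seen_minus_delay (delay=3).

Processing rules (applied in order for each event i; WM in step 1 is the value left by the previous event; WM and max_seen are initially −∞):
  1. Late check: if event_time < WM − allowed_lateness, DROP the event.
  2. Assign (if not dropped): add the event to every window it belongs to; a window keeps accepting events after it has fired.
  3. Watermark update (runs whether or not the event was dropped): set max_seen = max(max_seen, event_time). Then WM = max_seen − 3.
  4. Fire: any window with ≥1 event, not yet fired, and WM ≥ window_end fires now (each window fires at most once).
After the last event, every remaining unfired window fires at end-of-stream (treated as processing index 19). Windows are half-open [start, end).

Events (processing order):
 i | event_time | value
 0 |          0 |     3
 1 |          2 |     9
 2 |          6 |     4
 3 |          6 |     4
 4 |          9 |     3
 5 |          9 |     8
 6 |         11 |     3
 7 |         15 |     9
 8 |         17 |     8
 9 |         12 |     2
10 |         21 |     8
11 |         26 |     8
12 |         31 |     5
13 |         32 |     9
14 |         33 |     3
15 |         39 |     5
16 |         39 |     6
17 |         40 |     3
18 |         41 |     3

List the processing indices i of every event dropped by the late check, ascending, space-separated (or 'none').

9

i=0 t=0 v=3: → [0,7); WM=-3
i=1 t=2 v=9: → [0,7); WM=-1
i=2 t=6 v=4: → [6,13),[3,10),[0,7); WM=3
i=3 t=6 v=4: → [6,13),[3,10),[0,7); WM=3
i=4 t=9 v=3: → [9,16),[6,13),[3,10); WM=6
i=5 t=9 v=8: → [9,16),[6,13),[3,10); WM=6
i=6 t=11 v=3: → [9,16),[6,13); WM=8; [0,7) fires=4
i=7 t=15 v=9: → [15,22),[12,19),[9,16); WM=12; [3,10) fires=4
i=8 t=17 v=8: → [15,22),[12,19); WM=14; [6,13) fires=5
i=9 t=12 v=2: DROP (t<14-0); WM=14
i=10 t=21 v=8: → [21,28),[18,25),[15,22); WM=18; [9,16) fires=4
i=11 t=26 v=8: → [24,31),[21,28); WM=23; [12,19) fires=2 [15,22) fires=3
i=12 t=31 v=5: → [30,37),[27,34); WM=28; [18,25) fires=1 [21,28) fires=2
i=13 t=32 v=9: → [30,37),[27,34); WM=29
i=14 t=33 v=3: → [33,40),[30,37),[27,34); WM=30
i=15 t=39 v=5: → [39,46),[36,43),[33,40); WM=36; [24,31) fires=1 [27,34) fires=3
i=16 t=39 v=6: → [39,46),[36,43),[33,40); WM=36
i=17 t=40 v=3: → [39,46),[36,43); WM=37; [30,37) fires=3
i=18 t=41 v=3: → [39,46),[36,43); WM=38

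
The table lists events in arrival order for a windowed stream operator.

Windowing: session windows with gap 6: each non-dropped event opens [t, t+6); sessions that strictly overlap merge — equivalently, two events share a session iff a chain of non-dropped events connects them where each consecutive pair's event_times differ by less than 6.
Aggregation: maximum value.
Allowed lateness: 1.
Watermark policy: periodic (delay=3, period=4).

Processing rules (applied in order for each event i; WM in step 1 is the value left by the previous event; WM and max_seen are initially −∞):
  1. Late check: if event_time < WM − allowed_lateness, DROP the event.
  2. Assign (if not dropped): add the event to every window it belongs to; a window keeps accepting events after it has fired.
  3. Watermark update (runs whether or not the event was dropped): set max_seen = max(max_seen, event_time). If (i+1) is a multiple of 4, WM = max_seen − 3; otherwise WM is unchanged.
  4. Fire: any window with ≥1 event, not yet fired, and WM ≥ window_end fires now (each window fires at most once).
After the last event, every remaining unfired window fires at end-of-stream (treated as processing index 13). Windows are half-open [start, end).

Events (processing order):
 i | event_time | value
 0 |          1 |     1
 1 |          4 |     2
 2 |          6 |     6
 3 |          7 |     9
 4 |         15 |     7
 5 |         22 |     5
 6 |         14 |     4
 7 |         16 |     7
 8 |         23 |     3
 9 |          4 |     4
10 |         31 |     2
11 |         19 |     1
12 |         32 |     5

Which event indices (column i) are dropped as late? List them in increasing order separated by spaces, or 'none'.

9

i=0 t=1 v=1: → [1,7); WM=−∞
i=1 t=4 v=2: → [1,10); WM=−∞
i=2 t=6 v=6: → [1,12); WM=−∞
i=3 t=7 v=9: → [1,13); WM=4
i=4 t=15 v=7: → [15,21); WM=4
i=5 t=22 v=5: → [22,28); WM=4
i=6 t=14 v=4: → [14,21); WM=4
i=7 t=16 v=7: → [14,22); WM=19
i=8 t=23 v=3: → [22,29); WM=19
i=9 t=4 v=4: DROP (t<19-1); WM=19
i=10 t=31 v=2: → [31,37); WM=19
i=11 t=19 v=1: → [14,29); WM=28
i=12 t=32 v=5: → [31,38); WM=28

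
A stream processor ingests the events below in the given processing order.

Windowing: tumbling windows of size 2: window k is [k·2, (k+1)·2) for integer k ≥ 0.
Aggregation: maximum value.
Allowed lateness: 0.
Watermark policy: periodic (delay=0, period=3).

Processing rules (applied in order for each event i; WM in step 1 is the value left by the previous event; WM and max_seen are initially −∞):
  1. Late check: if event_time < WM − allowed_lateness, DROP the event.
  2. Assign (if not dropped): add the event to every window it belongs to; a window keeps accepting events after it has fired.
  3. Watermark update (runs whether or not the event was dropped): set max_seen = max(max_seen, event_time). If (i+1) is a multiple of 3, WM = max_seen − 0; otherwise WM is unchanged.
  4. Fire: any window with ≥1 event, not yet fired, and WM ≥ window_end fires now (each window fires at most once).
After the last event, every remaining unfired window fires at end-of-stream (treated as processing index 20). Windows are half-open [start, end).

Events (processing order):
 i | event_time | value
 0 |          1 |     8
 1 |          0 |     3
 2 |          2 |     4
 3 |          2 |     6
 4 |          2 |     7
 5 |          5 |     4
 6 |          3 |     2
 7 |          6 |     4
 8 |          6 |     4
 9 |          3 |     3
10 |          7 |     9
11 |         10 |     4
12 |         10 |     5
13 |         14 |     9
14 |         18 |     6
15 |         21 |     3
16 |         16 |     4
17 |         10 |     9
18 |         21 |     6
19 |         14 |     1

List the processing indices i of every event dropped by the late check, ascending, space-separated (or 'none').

6 9 16 17 19

i=0 t=1 v=8: → [0,2); WM=−∞
i=1 t=0 v=3: → [0,2); WM=−∞
i=2 t=2 v=4: → [2,4); WM=2; [0,2) fires=8
i=3 t=2 v=6: → [2,4); WM=2
i=4 t=2 v=7: → [2,4); WM=2
i=5 t=5 v=4: → [4,6); WM=5; [2,4) fires=7
i=6 t=3 v=2: DROP (t<5-0); WM=5
i=7 t=6 v=4: → [6,8); WM=5
i=8 t=6 v=4: → [6,8); WM=6; [4,6) fires=4
i=9 t=3 v=3: DROP (t<6-0); WM=6
i=10 t=7 v=9: → [6,8); WM=6
i=11 t=10 v=4: → [10,12); WM=10; [6,8) fires=9
i=12 t=10 v=5: → [10,12); WM=10
i=13 t=14 v=9: → [14,16); WM=10
i=14 t=18 v=6: → [18,20); WM=18; [10,12) fires=5 [14,16) fires=9
i=15 t=21 v=3: → [20,22); WM=18
i=16 t=16 v=4: DROP (t<18-0); WM=18
i=17 t=10 v=9: DROP (t<18-0); WM=21; [18,20) fires=6
i=18 t=21 v=6: → [20,22); WM=21
i=19 t=14 v=1: DROP (t<21-0); WM=21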